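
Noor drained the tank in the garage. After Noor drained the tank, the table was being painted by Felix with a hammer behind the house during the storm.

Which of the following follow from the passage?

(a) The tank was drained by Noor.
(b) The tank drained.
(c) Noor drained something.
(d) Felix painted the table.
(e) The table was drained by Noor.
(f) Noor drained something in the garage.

(a), (b), (c), (f)

(a) Entailed — this follows by dropping conjuncts from the draining event's description.
(b) Entailed — 'Noor drained the tank' is causative; it entails the inchoative 'the tank drained'.
(c) Entailed — this follows by dropping conjuncts from the draining event's description.
(d) Not entailed — 'was painting' is progressive on an accomplishment; it does not entail the completed 'painted'.
(e) Not entailed — Noor drained the tank, not the table; the table belongs to the painting event.
(f) Entailed — this follows by dropping conjuncts from the draining event's description.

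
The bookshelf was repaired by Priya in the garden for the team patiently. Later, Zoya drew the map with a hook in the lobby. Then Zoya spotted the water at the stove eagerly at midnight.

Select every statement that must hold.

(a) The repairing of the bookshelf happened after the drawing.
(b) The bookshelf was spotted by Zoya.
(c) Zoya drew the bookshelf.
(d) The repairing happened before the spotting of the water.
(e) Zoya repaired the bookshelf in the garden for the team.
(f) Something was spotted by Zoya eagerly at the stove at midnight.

(a) Not entailed — the narrative places the repairing before the drawing, not after.
(b) Not entailed — Zoya spotted the water, not the bookshelf; the bookshelf belongs to the repairing event.
(c) Not entailed — Zoya drew the map, not the bookshelf; the bookshelf belongs to the repairing event.
(d) Entailed — the narrative places the repairing before the spotting.
(e) Not entailed — the passage has Priya repairing the bookshelf, not Zoya.
(f) Entailed — every conjunct here is already in the original spotting event.

(d), (f)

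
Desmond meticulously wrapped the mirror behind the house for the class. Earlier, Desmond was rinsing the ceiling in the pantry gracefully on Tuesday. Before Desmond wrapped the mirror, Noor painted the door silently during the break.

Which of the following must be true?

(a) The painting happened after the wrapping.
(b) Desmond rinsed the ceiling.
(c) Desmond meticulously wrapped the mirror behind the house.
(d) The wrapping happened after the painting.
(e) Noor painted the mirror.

(a) Not entailed — the narrative places the painting before the wrapping, not after.
(b) Entailed — 'rinse' is an activity; 'was rinsing' entails that some rinsing happened, so 'rinsed' holds.
(c) Entailed — every conjunct here is already in the original wrapping event.
(d) Entailed — the narrative places the painting before the wrapping.
(e) Not entailed — Noor painted the door, not the mirror; the mirror belongs to the wrapping event.

(b), (c), (d)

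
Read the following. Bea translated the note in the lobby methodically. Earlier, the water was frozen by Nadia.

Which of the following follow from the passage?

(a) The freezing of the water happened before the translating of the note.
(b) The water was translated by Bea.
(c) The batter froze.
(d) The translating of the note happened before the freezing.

(a)

(a) Entailed — the narrative places the freezing before the translating.
(b) Not entailed — Bea translated the note, not the water; the water belongs to the freezing event.
(c) Not entailed — the water is what froze, not the batter.
(d) Not entailed — the narrative places the freezing before the translating, not after.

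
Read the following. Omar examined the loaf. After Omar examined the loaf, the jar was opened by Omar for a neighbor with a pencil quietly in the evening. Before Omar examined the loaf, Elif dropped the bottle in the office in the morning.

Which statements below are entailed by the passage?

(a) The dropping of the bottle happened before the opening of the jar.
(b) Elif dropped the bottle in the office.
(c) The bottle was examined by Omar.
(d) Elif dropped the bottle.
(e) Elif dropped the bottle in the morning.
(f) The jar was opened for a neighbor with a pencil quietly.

(a) Entailed — the narrative places the dropping before the opening.
(b) Entailed — every conjunct here is already in the original dropping event.
(c) Not entailed — Omar examined the loaf, not the bottle; the bottle belongs to the dropping event.
(d) Entailed — dropping 'in the morning', 'in the office' leaves a sub-description the original still satisfies.
(e) Entailed — every conjunct here is already in the original dropping event.
(f) Entailed — every conjunct here is already in the original opening event.

(a), (b), (d), (e), (f)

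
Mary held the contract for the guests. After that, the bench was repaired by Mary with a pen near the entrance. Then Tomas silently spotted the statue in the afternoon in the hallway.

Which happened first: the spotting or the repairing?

the repairing

The connectives place the repairing before the spotting.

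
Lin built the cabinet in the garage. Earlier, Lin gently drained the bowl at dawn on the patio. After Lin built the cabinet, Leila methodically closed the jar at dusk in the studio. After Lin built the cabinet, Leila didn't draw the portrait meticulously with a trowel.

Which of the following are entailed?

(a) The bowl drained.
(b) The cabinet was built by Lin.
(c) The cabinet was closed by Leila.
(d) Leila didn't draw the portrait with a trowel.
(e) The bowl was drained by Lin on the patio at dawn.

(a) Entailed — 'Lin drained the bowl' is causative; it entails the inchoative 'the bowl drained'.
(b) Entailed — every conjunct here is already in the original building event.
(c) Not entailed — Leila closed the jar, not the cabinet; the cabinet belongs to the building event.
(d) Not entailed — dropping 'meticulously' under negation is not valid — the original leaves open that Leila drew the portrait some other way.
(e) Entailed — every conjunct here is already in the original draining event.

(a), (b), (e)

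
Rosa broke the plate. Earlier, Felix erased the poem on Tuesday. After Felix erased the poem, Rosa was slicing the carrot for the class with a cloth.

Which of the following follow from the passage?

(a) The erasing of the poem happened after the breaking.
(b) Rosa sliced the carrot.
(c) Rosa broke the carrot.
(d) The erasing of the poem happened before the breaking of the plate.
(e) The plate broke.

(a) Not entailed — the narrative places the erasing before the breaking, not after.
(b) Not entailed — 'was slicing' is progressive on an accomplishment; it does not entail the completed 'sliced'.
(c) Not entailed — Rosa broke the plate, not the carrot; the carrot belongs to the slicing event.
(d) Entailed — the narrative places the erasing before the breaking.
(e) Entailed — 'Rosa broke the plate' is causative; it entails the inchoative 'the plate broke'.

(d), (e)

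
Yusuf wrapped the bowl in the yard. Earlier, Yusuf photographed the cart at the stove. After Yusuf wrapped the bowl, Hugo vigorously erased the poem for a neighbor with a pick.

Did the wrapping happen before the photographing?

The narrative orders the photographing before the wrapping.

no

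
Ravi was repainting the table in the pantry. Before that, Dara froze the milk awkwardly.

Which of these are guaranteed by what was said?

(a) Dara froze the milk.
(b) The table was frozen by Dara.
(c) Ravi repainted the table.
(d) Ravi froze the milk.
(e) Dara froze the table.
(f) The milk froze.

(a), (f)

(a) Entailed — every conjunct here is already in the original freezing event.
(b) Not entailed — Dara froze the milk, not the table; the table belongs to the repainting event.
(c) Not entailed — 'was repainting' is progressive on an accomplishment; it does not entail the completed 'repainted'.
(d) Not entailed — the passage has Dara freezing the milk, not Ravi.
(e) Not entailed — Dara froze the milk, not the table; the table belongs to the repainting event.
(f) Entailed — 'Dara froze the milk' is causative; it entails the inchoative 'the milk froze'.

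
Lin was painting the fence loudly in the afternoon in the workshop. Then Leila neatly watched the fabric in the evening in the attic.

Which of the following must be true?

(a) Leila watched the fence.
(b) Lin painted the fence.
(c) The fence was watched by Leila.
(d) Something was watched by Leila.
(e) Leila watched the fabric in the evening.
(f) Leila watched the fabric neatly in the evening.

(a) Not entailed — Leila watched the fabric, not the fence; the fence belongs to the painting event.
(b) Not entailed — 'was painting' is progressive on an accomplishment; it does not entail the completed 'painted'.
(c) Not entailed — Leila watched the fabric, not the fence; the fence belongs to the painting event.
(d) Entailed — this follows by dropping conjuncts from the watching event's description.
(e) Entailed — the original entails any weakening of itself; this just drops 'neatly', 'in the attic'.
(f) Entailed — every conjunct here is already in the original watching event.

(d), (e), (f)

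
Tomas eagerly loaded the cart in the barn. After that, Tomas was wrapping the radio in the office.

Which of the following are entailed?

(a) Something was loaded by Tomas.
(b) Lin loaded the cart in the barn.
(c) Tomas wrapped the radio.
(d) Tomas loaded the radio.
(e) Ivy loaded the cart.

(a) Entailed — dropping 'in the barn', 'eagerly' and generalizing the patient leaves a sub-description the original still satisfies.
(b) Not entailed — the passage has Tomas loading the cart, not Lin.
(c) Not entailed — 'was wrapping' is progressive on an accomplishment; it does not entail the completed 'wrapped'.
(d) Not entailed — Tomas loaded the cart, not the radio; the radio belongs to the wrapping event.
(e) Not entailed — the passage has Tomas loading the cart, not Ivy.

(a)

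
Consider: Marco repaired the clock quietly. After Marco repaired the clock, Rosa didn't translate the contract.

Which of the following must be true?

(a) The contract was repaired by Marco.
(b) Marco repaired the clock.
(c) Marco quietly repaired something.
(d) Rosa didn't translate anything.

(a) Not entailed — Marco repaired the clock, not the contract; the contract belongs to the translating event.
(b) Entailed — this follows by dropping conjuncts from the repairing event's description.
(c) Entailed — this follows by dropping conjuncts from the repairing event's description.
(d) Not entailed — the original only denies this specific event; Rosa may have translated something else.

(b), (c)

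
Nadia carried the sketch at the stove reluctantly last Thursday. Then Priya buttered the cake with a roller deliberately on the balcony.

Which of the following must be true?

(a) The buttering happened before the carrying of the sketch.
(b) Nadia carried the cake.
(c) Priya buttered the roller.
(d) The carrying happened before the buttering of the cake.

(d)

(a) Not entailed — the narrative places the carrying before the buttering, not after.
(b) Not entailed — Nadia carried the sketch, not the cake; the cake belongs to the buttering event.
(c) Not entailed — the roller is the instrument, not what was buttered.
(d) Entailed — the narrative places the carrying before the buttering.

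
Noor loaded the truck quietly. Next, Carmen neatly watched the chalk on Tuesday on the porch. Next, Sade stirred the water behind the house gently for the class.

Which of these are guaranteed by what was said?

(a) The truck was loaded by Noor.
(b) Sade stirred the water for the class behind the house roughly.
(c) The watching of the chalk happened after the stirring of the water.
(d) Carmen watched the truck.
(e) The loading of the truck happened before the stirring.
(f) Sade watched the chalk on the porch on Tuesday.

(a), (e)

(a) Entailed — the original entails any weakening of itself; this just drops 'quietly'.
(b) Not entailed — 'roughly' adds a manner not in (and inconsistent with) the original.
(c) Not entailed — the narrative places the watching before the stirring, not after.
(d) Not entailed — Carmen watched the chalk, not the truck; the truck belongs to the loading event.
(e) Entailed — the narrative places the loading before the stirring.
(f) Not entailed — the passage has Carmen watching the chalk, not Sade.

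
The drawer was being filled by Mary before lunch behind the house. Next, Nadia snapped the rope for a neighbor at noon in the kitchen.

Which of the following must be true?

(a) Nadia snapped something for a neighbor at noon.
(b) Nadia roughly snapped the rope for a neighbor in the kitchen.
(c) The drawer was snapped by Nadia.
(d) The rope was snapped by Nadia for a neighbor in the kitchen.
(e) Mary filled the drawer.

(a), (d)

(a) Entailed — this follows by dropping conjuncts from the snapping event's description.
(b) Not entailed — 'roughly' adds information not in the original event.
(c) Not entailed — Nadia snapped the rope, not the drawer; the drawer belongs to the filling event.
(d) Entailed — every conjunct here is already in the original snapping event.
(e) Not entailed — 'was filling' is progressive on an accomplishment; it does not entail the completed 'filled'.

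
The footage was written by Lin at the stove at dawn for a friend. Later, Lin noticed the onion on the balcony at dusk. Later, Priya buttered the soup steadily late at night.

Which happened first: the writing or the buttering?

The connectives place the writing before the buttering.

the writing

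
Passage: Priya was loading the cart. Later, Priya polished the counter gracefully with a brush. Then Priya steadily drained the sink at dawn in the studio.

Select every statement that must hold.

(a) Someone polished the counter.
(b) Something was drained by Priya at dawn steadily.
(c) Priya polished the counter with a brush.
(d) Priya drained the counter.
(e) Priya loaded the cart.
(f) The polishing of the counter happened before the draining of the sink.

(a) Entailed — the original entails any weakening of itself; this just drops 'gracefully', 'with a brush' and generalizes the agent.
(b) Entailed — every conjunct here is already in the original draining event.
(c) Entailed — the original entails any weakening of itself; this just drops 'gracefully'.
(d) Not entailed — Priya drained the sink, not the counter; the counter belongs to the polishing event.
(e) Not entailed — 'was loading' is progressive on an accomplishment; it does not entail the completed 'loaded'.
(f) Entailed — the narrative places the polishing before the draining.

(a), (b), (c), (f)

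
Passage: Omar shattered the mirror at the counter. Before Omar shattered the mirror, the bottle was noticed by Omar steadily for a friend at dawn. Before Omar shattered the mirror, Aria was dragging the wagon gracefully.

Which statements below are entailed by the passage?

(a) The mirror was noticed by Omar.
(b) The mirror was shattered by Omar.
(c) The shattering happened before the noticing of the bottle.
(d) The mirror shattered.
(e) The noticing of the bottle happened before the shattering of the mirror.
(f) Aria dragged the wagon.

(a) Not entailed — Omar noticed the bottle, not the mirror; the mirror belongs to the shattering event.
(b) Entailed — every conjunct here is already in the original shattering event.
(c) Not entailed — the narrative places the noticing before the shattering, not after.
(d) Entailed — 'Omar shattered the mirror' is causative; it entails the inchoative 'the mirror shattered'.
(e) Entailed — the narrative places the noticing before the shattering.
(f) Entailed — 'drag' is an activity; 'was dragging' entails that some dragging happened, so 'dragged' holds.

(b), (d), (e), (f)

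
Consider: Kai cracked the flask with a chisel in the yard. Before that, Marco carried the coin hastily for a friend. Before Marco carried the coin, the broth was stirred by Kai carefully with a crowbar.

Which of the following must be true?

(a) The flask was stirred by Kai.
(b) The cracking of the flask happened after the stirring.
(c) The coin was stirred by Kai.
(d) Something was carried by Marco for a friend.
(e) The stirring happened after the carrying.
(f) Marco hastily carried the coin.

(b), (d), (f)

(a) Not entailed — Kai stirred the broth, not the flask; the flask belongs to the cracking event.
(b) Entailed — the narrative places the stirring before the cracking.
(c) Not entailed — Kai stirred the broth, not the coin; the coin belongs to the carrying event.
(d) Entailed — the original entails any weakening of itself; this just drops 'hastily' and generalizes the patient.
(e) Not entailed — the narrative places the stirring before the carrying, not after.
(f) Entailed — this follows by dropping conjuncts from the carrying event's description.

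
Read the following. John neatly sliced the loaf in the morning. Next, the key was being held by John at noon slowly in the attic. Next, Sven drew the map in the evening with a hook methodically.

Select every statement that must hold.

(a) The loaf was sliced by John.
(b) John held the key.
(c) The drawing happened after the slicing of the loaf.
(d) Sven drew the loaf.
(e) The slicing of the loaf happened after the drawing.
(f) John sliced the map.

(a) Entailed — the original entails any weakening of itself; this just drops 'in the morning', 'neatly'.
(b) Entailed — 'hold' is an activity; 'was holding' entails that some holding happened, so 'held' holds.
(c) Entailed — the narrative places the slicing before the drawing.
(d) Not entailed — Sven drew the map, not the loaf; the loaf belongs to the slicing event.
(e) Not entailed — the narrative places the slicing before the drawing, not after.
(f) Not entailed — John sliced the loaf, not the map; the map belongs to the drawing event.

(a), (b), (c)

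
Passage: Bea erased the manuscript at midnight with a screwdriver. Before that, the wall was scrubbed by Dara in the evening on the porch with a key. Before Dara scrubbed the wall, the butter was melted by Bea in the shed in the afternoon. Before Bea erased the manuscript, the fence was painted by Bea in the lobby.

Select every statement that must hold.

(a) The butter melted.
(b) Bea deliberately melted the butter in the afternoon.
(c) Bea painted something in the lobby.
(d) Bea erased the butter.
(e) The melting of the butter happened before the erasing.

(a), (c), (e)

(a) Entailed — 'Bea melted the butter' is causative; it entails the inchoative 'the butter melted'.
(b) Not entailed — 'deliberately' adds information not in the original event.
(c) Entailed — every conjunct here is already in the original painting event.
(d) Not entailed — Bea erased the manuscript, not the butter; the butter belongs to the melting event.
(e) Entailed — the narrative places the melting before the erasing.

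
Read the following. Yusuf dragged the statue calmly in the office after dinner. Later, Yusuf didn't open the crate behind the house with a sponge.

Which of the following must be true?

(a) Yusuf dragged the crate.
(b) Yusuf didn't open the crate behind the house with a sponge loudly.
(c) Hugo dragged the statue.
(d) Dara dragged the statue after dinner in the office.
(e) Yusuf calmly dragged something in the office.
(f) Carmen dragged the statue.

(b), (e)

(a) Not entailed — Yusuf dragged the statue, not the crate; the crate belongs to the opening event.
(b) Entailed — under negation, adding a further restriction is entailed: if no such opening event occurred, none occurred loudly either.
(c) Not entailed — the passage has Yusuf dragging the statue, not Hugo.
(d) Not entailed — the passage has Yusuf dragging the statue, not Dara.
(e) Entailed — dropping 'after dinner' and generalizing the patient leaves a sub-description the original still satisfies.
(f) Not entailed — the passage has Yusuf dragging the statue, not Carmen.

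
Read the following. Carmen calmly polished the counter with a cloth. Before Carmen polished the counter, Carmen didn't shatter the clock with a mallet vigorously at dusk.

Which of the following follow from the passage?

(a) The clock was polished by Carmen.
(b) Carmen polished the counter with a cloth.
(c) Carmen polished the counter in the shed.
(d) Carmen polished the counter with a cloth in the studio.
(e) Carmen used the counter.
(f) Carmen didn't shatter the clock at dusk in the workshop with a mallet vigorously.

(b), (f)

(a) Not entailed — Carmen polished the counter, not the clock; the clock belongs to the shattering event.
(b) Entailed — the original entails any weakening of itself; this just drops 'calmly'.
(c) Not entailed — 'in the shed' adds information not in the original event.
(d) Not entailed — 'in the studio' adds information not in the original event.
(e) Not entailed — the counter is the patient, not an instrument — Carmen used a cloth.
(f) Entailed — under negation, adding a further restriction is entailed: if no such shattering event occurred, none occurred in the workshop either.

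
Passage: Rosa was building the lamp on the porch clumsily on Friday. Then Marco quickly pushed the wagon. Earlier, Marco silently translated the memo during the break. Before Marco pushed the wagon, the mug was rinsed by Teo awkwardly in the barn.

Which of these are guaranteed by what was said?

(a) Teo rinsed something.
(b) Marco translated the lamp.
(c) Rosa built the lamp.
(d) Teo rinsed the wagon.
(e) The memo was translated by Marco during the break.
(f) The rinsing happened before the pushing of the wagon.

(a) Entailed — every conjunct here is already in the original rinsing event.
(b) Not entailed — Marco translated the memo, not the lamp; the lamp belongs to the building event.
(c) Not entailed — 'was building' is progressive on an accomplishment; it does not entail the completed 'built'.
(d) Not entailed — Teo rinsed the mug, not the wagon; the wagon belongs to the pushing event.
(e) Entailed — this follows by dropping conjuncts from the translating event's description.
(f) Entailed — the narrative places the rinsing before the pushing.

(a), (e), (f)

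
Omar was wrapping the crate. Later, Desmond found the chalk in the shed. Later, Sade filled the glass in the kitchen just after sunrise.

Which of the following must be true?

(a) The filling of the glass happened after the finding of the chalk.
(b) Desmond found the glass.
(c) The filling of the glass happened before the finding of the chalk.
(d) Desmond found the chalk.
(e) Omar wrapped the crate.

(a) Entailed — the narrative places the finding before the filling.
(b) Not entailed — Desmond found the chalk, not the glass; the glass belongs to the filling event.
(c) Not entailed — the narrative places the finding before the filling, not after.
(d) Entailed — this follows by dropping conjuncts from the finding event's description.
(e) Not entailed — 'was wrapping' is progressive on an accomplishment; it does not entail the completed 'wrapped'.

(a), (d)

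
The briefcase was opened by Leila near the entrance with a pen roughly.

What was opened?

the briefcase

'the briefcase' marks the patient of the opening event.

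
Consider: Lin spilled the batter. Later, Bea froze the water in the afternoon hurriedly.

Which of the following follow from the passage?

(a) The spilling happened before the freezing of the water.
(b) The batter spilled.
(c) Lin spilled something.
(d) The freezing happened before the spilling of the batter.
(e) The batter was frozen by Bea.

(a) Entailed — the narrative places the spilling before the freezing.
(b) Entailed — 'Lin spilled the batter' is causative; it entails the inchoative 'the batter spilled'.
(c) Entailed — this follows by dropping conjuncts from the spilling event's description.
(d) Not entailed — the narrative places the spilling before the freezing, not after.
(e) Not entailed — Bea froze the water, not the batter; the batter belongs to the spilling event.

(a), (b), (c)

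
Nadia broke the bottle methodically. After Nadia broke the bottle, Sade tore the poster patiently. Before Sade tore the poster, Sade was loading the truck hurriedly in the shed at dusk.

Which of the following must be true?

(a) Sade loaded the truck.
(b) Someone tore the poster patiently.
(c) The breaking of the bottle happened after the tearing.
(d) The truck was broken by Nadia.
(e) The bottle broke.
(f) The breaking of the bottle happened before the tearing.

(b), (e), (f)

(a) Not entailed — 'was loading' is progressive on an accomplishment; it does not entail the completed 'loaded'.
(b) Entailed — every conjunct here is already in the original tearing event.
(c) Not entailed — the narrative places the breaking before the tearing, not after.
(d) Not entailed — Nadia broke the bottle, not the truck; the truck belongs to the loading event.
(e) Entailed — 'Nadia broke the bottle' is causative; it entails the inchoative 'the bottle broke'.
(f) Entailed — the narrative places the breaking before the tearing.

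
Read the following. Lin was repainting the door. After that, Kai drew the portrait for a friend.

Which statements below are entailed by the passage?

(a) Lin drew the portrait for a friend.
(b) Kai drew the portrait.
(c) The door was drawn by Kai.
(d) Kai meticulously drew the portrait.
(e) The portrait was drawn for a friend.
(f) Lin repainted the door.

(b), (e)

(a) Not entailed — the passage has Kai drawing the portrait, not Lin.
(b) Entailed — every conjunct here is already in the original drawing event.
(c) Not entailed — Kai drew the portrait, not the door; the door belongs to the repainting event.
(d) Not entailed — 'meticulously' adds information not in the original event.
(e) Entailed — generalizing the agent leaves a sub-description the original still satisfies.
(f) Not entailed — 'was repainting' is progressive on an accomplishment; it does not entail the completed 'repainted'.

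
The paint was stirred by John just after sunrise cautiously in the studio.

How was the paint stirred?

cautiously

'cautiously' marks the manner of the stirring event.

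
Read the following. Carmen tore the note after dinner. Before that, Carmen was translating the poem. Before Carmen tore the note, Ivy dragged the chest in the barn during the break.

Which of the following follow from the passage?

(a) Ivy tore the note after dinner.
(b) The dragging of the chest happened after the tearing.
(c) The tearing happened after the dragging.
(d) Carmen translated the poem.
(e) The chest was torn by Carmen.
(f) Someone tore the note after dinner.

(c), (f)

(a) Not entailed — the passage has Carmen tearing the note, not Ivy.
(b) Not entailed — the narrative places the dragging before the tearing, not after.
(c) Entailed — the narrative places the dragging before the tearing.
(d) Not entailed — 'was translating' is progressive on an accomplishment; it does not entail the completed 'translated'.
(e) Not entailed — Carmen tore the note, not the chest; the chest belongs to the dragging event.
(f) Entailed — generalizing the agent leaves a sub-description the original still satisfies.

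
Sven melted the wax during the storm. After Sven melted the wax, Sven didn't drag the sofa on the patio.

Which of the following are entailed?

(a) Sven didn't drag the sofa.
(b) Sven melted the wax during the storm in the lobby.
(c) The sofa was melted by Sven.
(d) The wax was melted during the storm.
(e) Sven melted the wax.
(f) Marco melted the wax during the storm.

(d), (e)

(a) Not entailed — dropping 'on the patio' under negation is not valid — the original leaves open that Sven dragged the sofa some other way.
(b) Not entailed — 'in the lobby' adds information not in the original event.
(c) Not entailed — Sven melted the wax, not the sofa; the sofa belongs to the dragging event.
(d) Entailed — every conjunct here is already in the original melting event.
(e) Entailed — the original entails any weakening of itself; this just drops 'during the storm'.
(f) Not entailed — the passage has Sven melting the wax, not Marco.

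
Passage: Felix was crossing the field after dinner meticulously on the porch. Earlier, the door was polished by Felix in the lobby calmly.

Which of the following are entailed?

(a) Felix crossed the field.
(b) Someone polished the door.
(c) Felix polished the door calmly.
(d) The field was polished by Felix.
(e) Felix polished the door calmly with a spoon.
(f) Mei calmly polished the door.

(b), (c)

(a) Not entailed — 'was crossing' is progressive on an accomplishment; it does not entail the completed 'crossed'.
(b) Entailed — the original entails any weakening of itself; this just drops 'in the lobby', 'calmly' and generalizes the agent.
(c) Entailed — dropping 'in the lobby' leaves a sub-description the original still satisfies.
(d) Not entailed — Felix polished the door, not the field; the field belongs to the crossing event.
(e) Not entailed — 'with a spoon' adds information not in the original event.
(f) Not entailed — the passage has Felix polishing the door, not Mei.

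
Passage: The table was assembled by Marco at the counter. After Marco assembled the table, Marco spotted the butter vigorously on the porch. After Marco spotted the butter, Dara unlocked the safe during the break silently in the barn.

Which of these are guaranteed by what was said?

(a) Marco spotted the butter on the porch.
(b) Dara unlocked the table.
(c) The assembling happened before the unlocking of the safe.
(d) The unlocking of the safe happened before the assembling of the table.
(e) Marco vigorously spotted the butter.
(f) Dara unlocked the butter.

(a), (c), (e)

(a) Entailed — dropping 'vigorously' leaves a sub-description the original still satisfies.
(b) Not entailed — Dara unlocked the safe, not the table; the table belongs to the assembling event.
(c) Entailed — the narrative places the assembling before the unlocking.
(d) Not entailed — the narrative places the assembling before the unlocking, not after.
(e) Entailed — the original entails any weakening of itself; this just drops 'on the porch'.
(f) Not entailed — Dara unlocked the safe, not the butter; the butter belongs to the spotting event.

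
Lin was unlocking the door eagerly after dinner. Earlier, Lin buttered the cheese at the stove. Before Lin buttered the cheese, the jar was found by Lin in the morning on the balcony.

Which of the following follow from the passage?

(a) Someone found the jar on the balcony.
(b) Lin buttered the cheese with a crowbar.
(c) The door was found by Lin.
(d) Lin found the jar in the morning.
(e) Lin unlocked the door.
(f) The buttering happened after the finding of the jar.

(a) Entailed — every conjunct here is already in the original finding event.
(b) Not entailed — 'with a crowbar' adds information not in the original event.
(c) Not entailed — Lin found the jar, not the door; the door belongs to the unlocking event.
(d) Entailed — dropping 'on the balcony' leaves a sub-description the original still satisfies.
(e) Not entailed — 'was unlocking' is progressive on an accomplishment; it does not entail the completed 'unlocked'.
(f) Entailed — the narrative places the finding before the buttering.

(a), (d), (f)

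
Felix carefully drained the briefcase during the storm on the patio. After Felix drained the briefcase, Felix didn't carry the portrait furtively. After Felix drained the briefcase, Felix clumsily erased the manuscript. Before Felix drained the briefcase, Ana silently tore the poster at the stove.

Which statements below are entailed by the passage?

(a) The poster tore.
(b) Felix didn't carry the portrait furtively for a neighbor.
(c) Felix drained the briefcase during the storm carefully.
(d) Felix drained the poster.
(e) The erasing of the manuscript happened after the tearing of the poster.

(a), (b), (c), (e)

(a) Entailed — 'Ana tore the poster' is causative; it entails the inchoative 'the poster tore'.
(b) Entailed — under negation, adding a further restriction is entailed: if no such carrying event occurred, none occurred for a neighbor either.
(c) Entailed — dropping 'on the patio' leaves a sub-description the original still satisfies.
(d) Not entailed — Felix drained the briefcase, not the poster; the poster belongs to the tearing event.
(e) Entailed — the narrative places the tearing before the erasing.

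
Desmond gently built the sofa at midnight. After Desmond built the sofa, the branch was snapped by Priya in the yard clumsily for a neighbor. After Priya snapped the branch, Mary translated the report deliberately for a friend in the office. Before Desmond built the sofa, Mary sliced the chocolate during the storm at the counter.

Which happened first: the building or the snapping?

the building

The connectives place the building before the snapping.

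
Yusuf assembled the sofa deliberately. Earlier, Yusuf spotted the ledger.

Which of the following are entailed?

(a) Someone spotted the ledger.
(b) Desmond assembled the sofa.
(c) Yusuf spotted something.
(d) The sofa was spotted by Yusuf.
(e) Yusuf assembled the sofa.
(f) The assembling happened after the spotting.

(a), (c), (e), (f)

(a) Entailed — the original entails any weakening of itself; this just generalizes the agent.
(b) Not entailed — the passage has Yusuf assembling the sofa, not Desmond.
(c) Entailed — every conjunct here is already in the original spotting event.
(d) Not entailed — Yusuf spotted the ledger, not the sofa; the sofa belongs to the assembling event.
(e) Entailed — every conjunct here is already in the original assembling event.
(f) Entailed — the narrative places the spotting before the assembling.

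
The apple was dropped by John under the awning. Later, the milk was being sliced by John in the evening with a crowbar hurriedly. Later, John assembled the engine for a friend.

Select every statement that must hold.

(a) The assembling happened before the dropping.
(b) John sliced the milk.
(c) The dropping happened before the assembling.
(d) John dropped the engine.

(a) Not entailed — the narrative places the dropping before the assembling, not after.
(b) Not entailed — 'was slicing' is progressive on an accomplishment; it does not entail the completed 'sliced'.
(c) Entailed — the narrative places the dropping before the assembling.
(d) Not entailed — John dropped the apple, not the engine; the engine belongs to the assembling event.

(c)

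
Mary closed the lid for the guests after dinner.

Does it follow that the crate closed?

no

Nothing is said about any crate; only the lid is affected.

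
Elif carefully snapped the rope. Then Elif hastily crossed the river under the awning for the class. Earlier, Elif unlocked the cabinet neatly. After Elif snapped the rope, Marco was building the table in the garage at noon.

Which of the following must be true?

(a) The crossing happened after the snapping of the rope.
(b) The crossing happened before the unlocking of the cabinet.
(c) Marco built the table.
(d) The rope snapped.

(a), (d)

(a) Entailed — the narrative places the snapping before the crossing.
(b) Not entailed — the narrative places the unlocking before the crossing, not after.
(c) Not entailed — 'was building' is progressive on an accomplishment; it does not entail the completed 'built'.
(d) Entailed — 'Elif snapped the rope' is causative; it entails the inchoative 'the rope snapped'.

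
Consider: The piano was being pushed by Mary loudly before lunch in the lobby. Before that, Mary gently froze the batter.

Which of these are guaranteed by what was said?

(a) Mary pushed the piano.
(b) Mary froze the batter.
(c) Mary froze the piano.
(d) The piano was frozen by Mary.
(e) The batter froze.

(a), (b), (e)

(a) Entailed — 'push' is an activity; 'was pushing' entails that some pushing happened, so 'pushed' holds.
(b) Entailed — this follows by dropping conjuncts from the freezing event's description.
(c) Not entailed — Mary froze the batter, not the piano; the piano belongs to the pushing event.
(d) Not entailed — Mary froze the batter, not the piano; the piano belongs to the pushing event.
(e) Entailed — 'Mary froze the batter' is causative; it entails the inchoative 'the batter froze'.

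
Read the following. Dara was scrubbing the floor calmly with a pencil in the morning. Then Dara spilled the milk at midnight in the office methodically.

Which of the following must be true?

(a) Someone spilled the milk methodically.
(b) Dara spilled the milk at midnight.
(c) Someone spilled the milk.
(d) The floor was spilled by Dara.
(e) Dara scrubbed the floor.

(a), (b), (c), (e)

(a) Entailed — every conjunct here is already in the original spilling event.
(b) Entailed — dropping 'in the office', 'methodically' leaves a sub-description the original still satisfies.
(c) Entailed — the original entails any weakening of itself; this just drops 'in the office', 'at midnight', 'methodically' and generalizes the agent.
(d) Not entailed — Dara spilled the milk, not the floor; the floor belongs to the scrubbing event.
(e) Entailed — 'scrub' is an activity; 'was scrubbing' entails that some scrubbing happened, so 'scrubbed' holds.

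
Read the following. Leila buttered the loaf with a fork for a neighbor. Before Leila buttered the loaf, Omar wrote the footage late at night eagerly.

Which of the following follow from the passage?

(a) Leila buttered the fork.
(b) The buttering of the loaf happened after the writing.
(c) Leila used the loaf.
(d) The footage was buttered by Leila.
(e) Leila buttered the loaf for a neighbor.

(a) Not entailed — the fork is the instrument, not what was buttered.
(b) Entailed — the narrative places the writing before the buttering.
(c) Not entailed — the loaf is the patient, not an instrument — Leila used a fork.
(d) Not entailed — Leila buttered the loaf, not the footage; the footage belongs to the writing event.
(e) Entailed — dropping 'with a fork' leaves a sub-description the original still satisfies.

(b), (e)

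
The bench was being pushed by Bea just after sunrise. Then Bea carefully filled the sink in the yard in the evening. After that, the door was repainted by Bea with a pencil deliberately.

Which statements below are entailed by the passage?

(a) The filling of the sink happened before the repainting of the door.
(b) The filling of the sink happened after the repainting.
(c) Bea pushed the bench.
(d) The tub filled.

(a), (c)

(a) Entailed — the narrative places the filling before the repainting.
(b) Not entailed — the narrative places the filling before the repainting, not after.
(c) Entailed — 'push' is an activity; 'was pushing' entails that some pushing happened, so 'pushed' holds.
(d) Not entailed — the sink is what filled, not the tub.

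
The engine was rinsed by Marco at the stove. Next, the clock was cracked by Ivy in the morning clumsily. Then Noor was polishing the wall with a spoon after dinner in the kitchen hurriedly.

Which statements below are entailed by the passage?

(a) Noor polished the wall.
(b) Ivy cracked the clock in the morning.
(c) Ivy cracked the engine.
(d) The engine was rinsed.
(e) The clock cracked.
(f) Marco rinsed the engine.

(a), (b), (d), (e), (f)

(a) Entailed — 'polish' is an activity; 'was polishing' entails that some polishing happened, so 'polished' holds.
(b) Entailed — the original entails any weakening of itself; this just drops 'clumsily'.
(c) Not entailed — Ivy cracked the clock, not the engine; the engine belongs to the rinsing event.
(d) Entailed — every conjunct here is already in the original rinsing event.
(e) Entailed — 'Ivy cracked the clock' is causative; it entails the inchoative 'the clock cracked'.
(f) Entailed — dropping 'at the stove' leaves a sub-description the original still satisfies.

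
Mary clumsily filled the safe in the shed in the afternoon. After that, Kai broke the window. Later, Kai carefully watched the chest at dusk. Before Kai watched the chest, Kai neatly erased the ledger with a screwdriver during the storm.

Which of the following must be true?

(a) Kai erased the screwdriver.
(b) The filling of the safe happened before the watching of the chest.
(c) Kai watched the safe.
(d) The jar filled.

(a) Not entailed — the screwdriver is the instrument, not what was erased.
(b) Entailed — the narrative places the filling before the watching.
(c) Not entailed — Kai watched the chest, not the safe; the safe belongs to the filling event.
(d) Not entailed — the safe is what filled, not the jar.

(b)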